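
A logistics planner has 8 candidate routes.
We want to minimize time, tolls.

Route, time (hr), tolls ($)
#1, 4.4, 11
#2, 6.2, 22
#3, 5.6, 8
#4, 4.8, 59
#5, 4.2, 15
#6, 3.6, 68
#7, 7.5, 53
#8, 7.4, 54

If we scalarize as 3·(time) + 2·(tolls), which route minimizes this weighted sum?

#1: 3·4.4 + 2·11 = 35.2
#2: 3·6.2 + 2·22 = 62.6
#3: 3·5.6 + 2·8 = 32.8
#4: 3·4.8 + 2·59 = 132.4
#5: 3·4.2 + 2·15 = 42.6
#6: 3·3.6 + 2·68 = 146.8
#7: 3·7.5 + 2·53 = 128.5
#8: 3·7.4 + 2·54 = 130.2
Lowest: #3 at 32.8.

#3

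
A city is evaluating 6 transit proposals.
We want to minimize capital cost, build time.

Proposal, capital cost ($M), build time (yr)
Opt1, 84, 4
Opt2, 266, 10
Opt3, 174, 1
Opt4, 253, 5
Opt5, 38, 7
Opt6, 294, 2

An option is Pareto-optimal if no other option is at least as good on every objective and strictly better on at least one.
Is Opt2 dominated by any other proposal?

Yes

Opt1 vs Opt2: capital cost 84≤266, build time 4≤10 — Opt1 is at least as good on every objective and strictly better on at least one, so Opt1 dominates Opt2.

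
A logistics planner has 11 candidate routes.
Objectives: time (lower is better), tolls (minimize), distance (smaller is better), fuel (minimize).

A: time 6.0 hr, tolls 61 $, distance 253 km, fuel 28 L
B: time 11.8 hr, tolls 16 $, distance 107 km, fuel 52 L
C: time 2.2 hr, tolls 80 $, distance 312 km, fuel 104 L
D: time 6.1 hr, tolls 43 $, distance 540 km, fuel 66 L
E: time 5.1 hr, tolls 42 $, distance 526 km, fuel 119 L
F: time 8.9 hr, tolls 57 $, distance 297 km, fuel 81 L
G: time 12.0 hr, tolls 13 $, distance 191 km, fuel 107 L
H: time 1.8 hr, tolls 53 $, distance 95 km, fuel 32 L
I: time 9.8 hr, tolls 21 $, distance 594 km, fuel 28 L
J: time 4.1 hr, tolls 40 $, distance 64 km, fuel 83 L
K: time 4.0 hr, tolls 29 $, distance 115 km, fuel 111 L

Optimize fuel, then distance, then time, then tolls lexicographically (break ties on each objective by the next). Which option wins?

First minimize fuel: best is 28, kept {A, I}.
Then minimize distance: best is 253, kept {A}.

A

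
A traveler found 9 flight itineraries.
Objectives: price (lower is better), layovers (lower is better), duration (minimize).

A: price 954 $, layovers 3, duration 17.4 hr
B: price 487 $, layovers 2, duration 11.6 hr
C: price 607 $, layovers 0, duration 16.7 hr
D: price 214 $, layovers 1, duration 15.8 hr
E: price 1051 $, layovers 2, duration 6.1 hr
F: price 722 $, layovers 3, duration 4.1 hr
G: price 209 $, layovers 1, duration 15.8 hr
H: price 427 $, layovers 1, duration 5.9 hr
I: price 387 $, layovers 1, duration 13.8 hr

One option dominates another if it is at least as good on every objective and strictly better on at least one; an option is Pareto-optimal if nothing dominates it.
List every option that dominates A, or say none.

B: price 487≤954, layovers 2≤3, duration 11.6≤17.4 — dominates A.
C: price 607≤954, layovers 0≤3, duration 16.7≤17.4 — dominates A.
D: price 214≤954, layovers 1≤3, duration 15.8≤17.4 — dominates A.
F: price 722≤954, layovers 3≤3, duration 4.1≤17.4 — dominates A.
G: price 209≤954, layovers 1≤3, duration 15.8≤17.4 — dominates A.
H: price 427≤954, layovers 1≤3, duration 5.9≤17.4 — dominates A.
I: price 387≤954, layovers 1≤3, duration 13.8≤17.4 — dominates A.
Others (E) are each worse than A on at least one objective.

B, C, D, F, G, H, I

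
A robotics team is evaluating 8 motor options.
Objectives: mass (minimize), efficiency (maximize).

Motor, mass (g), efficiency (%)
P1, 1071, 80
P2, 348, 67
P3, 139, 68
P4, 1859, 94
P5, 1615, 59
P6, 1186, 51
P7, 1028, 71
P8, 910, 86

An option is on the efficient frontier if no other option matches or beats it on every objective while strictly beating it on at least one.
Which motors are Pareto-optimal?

P1: dominated by P8 (mass 910≤1071, efficiency 86≥80).
P2: dominated by P3 (mass 139≤348, efficiency 68≥67).
P3: not dominated (best mass).
P4: not dominated (best efficiency).
P5: dominated by P1 (mass 1071≤1615, efficiency 80≥59).
P6: dominated by P1 (mass 1071≤1186, efficiency 80≥51).
P7: dominated by P8 (mass 910≤1028, efficiency 86≥71).
P8: not dominated.

P3, P4, P8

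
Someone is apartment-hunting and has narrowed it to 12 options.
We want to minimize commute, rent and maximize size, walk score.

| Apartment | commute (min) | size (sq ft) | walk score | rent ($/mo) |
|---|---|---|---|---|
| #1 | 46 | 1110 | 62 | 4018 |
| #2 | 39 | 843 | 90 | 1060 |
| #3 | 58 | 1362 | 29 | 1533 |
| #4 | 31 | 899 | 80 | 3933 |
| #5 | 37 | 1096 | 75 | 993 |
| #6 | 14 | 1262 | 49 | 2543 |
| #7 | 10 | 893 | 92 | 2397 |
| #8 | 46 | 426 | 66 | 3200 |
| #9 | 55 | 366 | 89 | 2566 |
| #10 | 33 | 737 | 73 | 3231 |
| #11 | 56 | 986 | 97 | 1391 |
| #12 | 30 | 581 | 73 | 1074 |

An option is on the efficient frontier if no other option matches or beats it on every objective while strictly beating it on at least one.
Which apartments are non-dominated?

#1, #2, #3, #4, #5, #6, #7, #11, #12

#1: not dominated.
#2: not dominated.
#3: not dominated (best size).
#4: not dominated.
#5: not dominated (best rent).
#6: not dominated.
#7: not dominated (best commute).
#8: dominated by #2 (commute 39≤46, size 843≥426, walk score 90≥66, rent 1060≤3200).
#9: dominated by #2 (commute 39≤55, size 843≥366, walk score 90≥89, rent 1060≤2566).
#10: dominated by #7 (commute 10≤33, size 893≥737, walk score 92≥73, rent 2397≤3231).
#11: not dominated (best walk score).
#12: not dominated.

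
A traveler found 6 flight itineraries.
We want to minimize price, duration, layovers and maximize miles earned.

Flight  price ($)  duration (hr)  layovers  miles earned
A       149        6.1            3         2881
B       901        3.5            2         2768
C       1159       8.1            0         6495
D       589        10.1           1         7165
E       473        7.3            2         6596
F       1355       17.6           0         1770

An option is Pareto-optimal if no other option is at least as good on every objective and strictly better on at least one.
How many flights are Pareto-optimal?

A: not dominated (best price).
B: not dominated (best duration).
C: not dominated.
D: not dominated (best miles earned).
E: not dominated.
F: dominated by C (price 1159≤1355, duration 8.1≤17.6, layovers 0≤0, miles earned 6495≥1770).
Pareto-optimal: A, B, C, D, E → 5.

5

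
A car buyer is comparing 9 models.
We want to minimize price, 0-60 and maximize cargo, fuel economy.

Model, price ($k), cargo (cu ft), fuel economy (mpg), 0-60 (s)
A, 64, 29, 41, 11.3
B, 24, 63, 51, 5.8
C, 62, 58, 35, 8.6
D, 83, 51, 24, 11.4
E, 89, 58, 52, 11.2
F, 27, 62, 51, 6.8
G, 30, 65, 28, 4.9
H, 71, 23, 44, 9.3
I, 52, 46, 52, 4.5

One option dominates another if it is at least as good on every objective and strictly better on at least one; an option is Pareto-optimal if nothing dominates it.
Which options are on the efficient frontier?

B, E, G, I

A: dominated by B (price 24≤64, cargo 63≥29, fuel economy 51≥41, 0-60 5.8≤11.3).
B: not dominated (best price).
C: dominated by B (price 24≤62, cargo 63≥58, fuel economy 51≥35, 0-60 5.8≤8.6).
D: dominated by B (price 24≤83, cargo 63≥51, fuel economy 51≥24, 0-60 5.8≤11.4).
E: not dominated.
F: dominated by B (price 24≤27, cargo 63≥62, fuel economy 51≥51, 0-60 5.8≤6.8).
G: not dominated (best cargo).
H: dominated by B (price 24≤71, cargo 63≥23, fuel economy 51≥44, 0-60 5.8≤9.3).
I: not dominated (best 0-60).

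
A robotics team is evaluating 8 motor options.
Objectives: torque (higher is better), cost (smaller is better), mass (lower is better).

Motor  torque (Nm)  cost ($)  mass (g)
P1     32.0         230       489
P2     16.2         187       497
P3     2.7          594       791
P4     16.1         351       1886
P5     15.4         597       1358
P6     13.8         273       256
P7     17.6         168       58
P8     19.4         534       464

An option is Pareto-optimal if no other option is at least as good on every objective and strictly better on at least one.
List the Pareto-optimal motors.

P1: not dominated (best torque).
P2: dominated by P7 (torque 17.6≥16.2, cost 168≤187, mass 58≤497).
P3: dominated by P1 (torque 32.0≥2.7, cost 230≤594, mass 489≤791).
P4: dominated by P1 (torque 32.0≥16.1, cost 230≤351, mass 489≤1886).
P5: dominated by P1 (torque 32.0≥15.4, cost 230≤597, mass 489≤1358).
P6: dominated by P7 (torque 17.6≥13.8, cost 168≤273, mass 58≤256).
P7: not dominated (best cost).
P8: not dominated.

P1, P7, P8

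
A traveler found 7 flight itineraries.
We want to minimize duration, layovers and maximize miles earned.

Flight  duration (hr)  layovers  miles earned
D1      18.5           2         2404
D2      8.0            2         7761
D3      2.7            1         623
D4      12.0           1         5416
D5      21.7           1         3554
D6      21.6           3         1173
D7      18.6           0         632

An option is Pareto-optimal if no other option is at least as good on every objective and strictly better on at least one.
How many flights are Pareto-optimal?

4

D1: dominated by D2 (duration 8.0≤18.5, layovers 2≤2, miles earned 7761≥2404).
D2: not dominated (best miles earned).
D3: not dominated (best duration).
D4: not dominated.
D5: dominated by D4 (duration 12.0≤21.7, layovers 1≤1, miles earned 5416≥3554).
D6: dominated by D1 (duration 18.5≤21.6, layovers 2≤3, miles earned 2404≥1173).
D7: not dominated (best layovers).
Pareto-optimal: D2, D3, D4, D7 → 4.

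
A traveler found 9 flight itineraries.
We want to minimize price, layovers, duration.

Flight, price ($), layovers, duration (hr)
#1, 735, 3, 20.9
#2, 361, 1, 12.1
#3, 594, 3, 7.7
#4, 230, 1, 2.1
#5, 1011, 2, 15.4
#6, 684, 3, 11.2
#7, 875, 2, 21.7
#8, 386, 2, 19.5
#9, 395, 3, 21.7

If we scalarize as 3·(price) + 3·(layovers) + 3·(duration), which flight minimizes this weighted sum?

#4

#1: 3·735 + 3·3 + 3·20.9 = 2276.7
#2: 3·361 + 3·1 + 3·12.1 = 1122.3
#3: 3·594 + 3·3 + 3·7.7 = 1814.1
#4: 3·230 + 3·1 + 3·2.1 = 699.3
#5: 3·1011 + 3·2 + 3·15.4 = 3085.2
#6: 3·684 + 3·3 + 3·11.2 = 2094.6
#7: 3·875 + 3·2 + 3·21.7 = 2696.1
#8: 3·386 + 3·2 + 3·19.5 = 1222.5
#9: 3·395 + 3·3 + 3·21.7 = 1259.1
Lowest: #4 at 699.3.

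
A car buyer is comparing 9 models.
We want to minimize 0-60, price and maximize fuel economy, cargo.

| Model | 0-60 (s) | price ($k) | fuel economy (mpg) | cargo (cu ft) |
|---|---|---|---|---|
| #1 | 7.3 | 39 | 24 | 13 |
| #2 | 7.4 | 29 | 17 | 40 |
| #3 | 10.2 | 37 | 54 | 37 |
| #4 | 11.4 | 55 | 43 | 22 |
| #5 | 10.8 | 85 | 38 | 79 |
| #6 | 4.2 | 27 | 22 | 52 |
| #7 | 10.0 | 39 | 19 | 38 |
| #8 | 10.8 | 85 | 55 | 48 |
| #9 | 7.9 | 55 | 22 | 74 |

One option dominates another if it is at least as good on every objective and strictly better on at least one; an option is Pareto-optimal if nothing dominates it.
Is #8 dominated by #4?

#4 vs #8: #4 is worse on 0-60 (11.4 vs 10.8), so it does not dominate #8.

No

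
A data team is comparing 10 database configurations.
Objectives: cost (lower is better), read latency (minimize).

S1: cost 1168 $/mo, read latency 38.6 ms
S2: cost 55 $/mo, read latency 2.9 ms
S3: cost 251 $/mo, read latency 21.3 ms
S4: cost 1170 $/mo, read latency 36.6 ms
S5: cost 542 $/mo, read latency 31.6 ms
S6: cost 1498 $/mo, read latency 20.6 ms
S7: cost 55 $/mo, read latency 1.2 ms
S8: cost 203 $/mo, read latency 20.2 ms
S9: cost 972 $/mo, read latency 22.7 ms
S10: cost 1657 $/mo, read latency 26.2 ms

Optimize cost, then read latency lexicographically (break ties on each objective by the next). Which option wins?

S7

First minimize cost: best is 55, kept {S2, S7}.
Then minimize read latency: best is 1.2, kept {S7}.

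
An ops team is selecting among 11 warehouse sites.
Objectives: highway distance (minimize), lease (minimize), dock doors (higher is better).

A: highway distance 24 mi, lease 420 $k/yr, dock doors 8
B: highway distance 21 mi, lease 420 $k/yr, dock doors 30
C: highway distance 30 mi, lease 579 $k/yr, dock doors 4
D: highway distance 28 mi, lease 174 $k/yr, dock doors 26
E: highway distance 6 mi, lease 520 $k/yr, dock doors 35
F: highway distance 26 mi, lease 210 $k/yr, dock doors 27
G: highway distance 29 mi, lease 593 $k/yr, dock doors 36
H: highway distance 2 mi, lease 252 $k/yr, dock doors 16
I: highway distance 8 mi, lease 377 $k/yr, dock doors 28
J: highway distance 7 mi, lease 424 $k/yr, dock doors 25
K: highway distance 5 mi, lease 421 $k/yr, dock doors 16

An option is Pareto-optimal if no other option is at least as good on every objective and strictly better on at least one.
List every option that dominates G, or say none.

A: worse on dock doors (8 vs 36).
B: worse on dock doors (30 vs 36).
C: worse on highway distance (30 vs 29).
D: worse on dock doors (26 vs 36).
E: worse on dock doors (35 vs 36).
F: worse on dock doors (27 vs 36).
H: worse on dock doors (16 vs 36).
I: worse on dock doors (28 vs 36).
J: worse on dock doors (25 vs 36).
K: worse on dock doors (16 vs 36).
No option dominates G.

none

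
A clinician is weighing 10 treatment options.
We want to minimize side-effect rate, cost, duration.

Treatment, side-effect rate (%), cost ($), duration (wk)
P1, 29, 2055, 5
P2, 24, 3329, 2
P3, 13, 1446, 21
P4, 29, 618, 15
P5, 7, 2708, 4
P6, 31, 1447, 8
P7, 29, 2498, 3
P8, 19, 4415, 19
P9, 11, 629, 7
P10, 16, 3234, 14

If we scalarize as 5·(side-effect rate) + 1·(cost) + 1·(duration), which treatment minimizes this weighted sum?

P1: 5·29 + 1·2055 + 1·5 = 2205
P2: 5·24 + 1·3329 + 1·2 = 3451
P3: 5·13 + 1·1446 + 1·21 = 1532
P4: 5·29 + 1·618 + 1·15 = 778
P5: 5·7 + 1·2708 + 1·4 = 2747
P6: 5·31 + 1·1447 + 1·8 = 1610
P7: 5·29 + 1·2498 + 1·3 = 2646
P8: 5·19 + 1·4415 + 1·19 = 4529
P9: 5·11 + 1·629 + 1·7 = 691
P10: 5·16 + 1·3234 + 1·14 = 3328
Lowest: P9 at 691.

P9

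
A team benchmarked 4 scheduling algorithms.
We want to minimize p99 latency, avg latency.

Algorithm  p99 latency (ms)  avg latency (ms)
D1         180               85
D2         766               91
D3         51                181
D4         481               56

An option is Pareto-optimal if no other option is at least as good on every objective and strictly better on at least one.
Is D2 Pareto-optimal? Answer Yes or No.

D1 vs D2: p99 latency 180≤766, avg latency 85≤91 — D1 is at least as good on every objective and strictly better on at least one, so D1 dominates D2.

No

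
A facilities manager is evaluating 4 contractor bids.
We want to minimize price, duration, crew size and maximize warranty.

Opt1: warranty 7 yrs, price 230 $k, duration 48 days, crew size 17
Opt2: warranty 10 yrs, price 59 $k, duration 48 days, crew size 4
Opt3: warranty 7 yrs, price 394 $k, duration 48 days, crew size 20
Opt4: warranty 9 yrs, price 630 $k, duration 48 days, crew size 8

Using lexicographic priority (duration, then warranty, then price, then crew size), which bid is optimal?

First minimize duration: best is 48, kept {Opt1, Opt2, Opt3, Opt4}.
Then maximize warranty: best is 10, kept {Opt2}.

Opt2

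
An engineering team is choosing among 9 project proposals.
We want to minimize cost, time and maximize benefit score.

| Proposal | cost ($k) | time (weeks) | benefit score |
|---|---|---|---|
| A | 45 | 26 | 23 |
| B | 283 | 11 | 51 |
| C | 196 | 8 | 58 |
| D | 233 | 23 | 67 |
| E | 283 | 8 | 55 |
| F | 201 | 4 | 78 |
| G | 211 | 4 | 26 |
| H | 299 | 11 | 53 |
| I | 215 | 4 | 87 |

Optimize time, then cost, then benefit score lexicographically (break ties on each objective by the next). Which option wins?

F

First minimize time: best is 4, kept {F, G, I}.
Then minimize cost: best is 201, kept {F}.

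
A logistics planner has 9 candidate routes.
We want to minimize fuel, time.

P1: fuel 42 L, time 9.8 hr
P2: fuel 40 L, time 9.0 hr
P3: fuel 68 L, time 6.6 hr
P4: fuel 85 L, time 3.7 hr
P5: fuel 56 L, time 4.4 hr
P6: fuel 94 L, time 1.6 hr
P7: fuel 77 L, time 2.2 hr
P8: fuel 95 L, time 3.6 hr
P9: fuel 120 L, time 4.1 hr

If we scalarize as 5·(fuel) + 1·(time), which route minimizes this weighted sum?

P2

P1: 5·42 + 1·9.8 = 219.8
P2: 5·40 + 1·9.0 = 209.0
P3: 5·68 + 1·6.6 = 346.6
P4: 5·85 + 1·3.7 = 428.7
P5: 5·56 + 1·4.4 = 284.4
P6: 5·94 + 1·1.6 = 471.6
P7: 5·77 + 1·2.2 = 387.2
P8: 5·95 + 1·3.6 = 478.6
P9: 5·120 + 1·4.1 = 604.1
Lowest: P2 at 209.0.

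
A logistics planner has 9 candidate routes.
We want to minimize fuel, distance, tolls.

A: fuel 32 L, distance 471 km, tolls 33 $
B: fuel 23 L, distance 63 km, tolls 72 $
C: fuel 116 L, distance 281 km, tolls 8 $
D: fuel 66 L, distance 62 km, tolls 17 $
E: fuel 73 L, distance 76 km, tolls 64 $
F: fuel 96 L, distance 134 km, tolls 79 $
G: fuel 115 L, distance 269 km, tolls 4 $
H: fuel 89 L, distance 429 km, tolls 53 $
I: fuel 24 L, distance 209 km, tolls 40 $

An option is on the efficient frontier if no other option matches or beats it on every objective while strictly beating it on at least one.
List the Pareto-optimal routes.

A: not dominated.
B: not dominated (best fuel).
C: dominated by G (fuel 115≤116, distance 269≤281, tolls 4≤8).
D: not dominated (best distance).
E: dominated by D (fuel 66≤73, distance 62≤76, tolls 17≤64).
F: dominated by B (fuel 23≤96, distance 63≤134, tolls 72≤79).
G: not dominated (best tolls).
H: dominated by D (fuel 66≤89, distance 62≤429, tolls 17≤53).
I: not dominated.

A, B, D, G, I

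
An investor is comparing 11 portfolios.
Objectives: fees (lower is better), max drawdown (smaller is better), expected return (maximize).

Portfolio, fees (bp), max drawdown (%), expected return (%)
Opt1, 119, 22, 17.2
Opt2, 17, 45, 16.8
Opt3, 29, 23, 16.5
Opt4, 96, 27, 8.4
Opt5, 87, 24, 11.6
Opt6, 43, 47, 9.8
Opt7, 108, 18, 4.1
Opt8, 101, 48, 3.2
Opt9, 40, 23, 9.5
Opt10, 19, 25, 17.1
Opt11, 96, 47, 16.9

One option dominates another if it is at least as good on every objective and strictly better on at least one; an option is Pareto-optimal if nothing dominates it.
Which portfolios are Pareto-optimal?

Opt1, Opt2, Opt3, Opt7, Opt10

Opt1: not dominated (best expected return).
Opt2: not dominated (best fees).
Opt3: not dominated.
Opt4: dominated by Opt3 (fees 29≤96, max drawdown 23≤27, expected return 16.5≥8.4).
Opt5: dominated by Opt3 (fees 29≤87, max drawdown 23≤24, expected return 16.5≥11.6).
Opt6: dominated by Opt2 (fees 17≤43, max drawdown 45≤47, expected return 16.8≥9.8).
Opt7: not dominated (best max drawdown).
Opt8: dominated by Opt2 (fees 17≤101, max drawdown 45≤48, expected return 16.8≥3.2).
Opt9: dominated by Opt3 (fees 29≤40, max drawdown 23≤23, expected return 16.5≥9.5).
Opt10: not dominated.
Opt11: dominated by Opt10 (fees 19≤96, max drawdown 25≤47, expected return 17.1≥16.9).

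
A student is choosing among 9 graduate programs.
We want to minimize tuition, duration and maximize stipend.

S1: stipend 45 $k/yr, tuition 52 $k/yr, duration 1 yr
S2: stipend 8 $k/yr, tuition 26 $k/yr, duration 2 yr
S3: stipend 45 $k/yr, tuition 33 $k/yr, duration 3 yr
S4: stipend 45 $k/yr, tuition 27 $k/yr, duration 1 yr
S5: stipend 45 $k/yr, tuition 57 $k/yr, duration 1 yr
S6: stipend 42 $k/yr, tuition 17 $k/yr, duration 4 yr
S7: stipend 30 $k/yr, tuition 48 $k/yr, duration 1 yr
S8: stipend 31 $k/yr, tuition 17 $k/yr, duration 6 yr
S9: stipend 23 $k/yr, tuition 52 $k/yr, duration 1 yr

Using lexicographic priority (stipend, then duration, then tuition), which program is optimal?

First maximize stipend: best is 45, kept {S1, S3, S4, S5}.
Then minimize duration: best is 1, kept {S1, S4, S5}.
Then minimize tuition: best is 27, kept {S4}.

S4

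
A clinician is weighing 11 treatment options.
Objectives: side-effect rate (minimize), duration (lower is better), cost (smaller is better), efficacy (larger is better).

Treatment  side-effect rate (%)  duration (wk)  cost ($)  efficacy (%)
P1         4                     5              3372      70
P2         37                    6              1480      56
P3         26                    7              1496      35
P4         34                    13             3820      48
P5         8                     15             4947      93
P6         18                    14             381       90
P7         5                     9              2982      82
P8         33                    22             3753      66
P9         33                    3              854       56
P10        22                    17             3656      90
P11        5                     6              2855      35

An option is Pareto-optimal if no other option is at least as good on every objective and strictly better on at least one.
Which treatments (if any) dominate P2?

P9

P9: side-effect rate 33≤37, duration 3≤6, cost 854≤1480, efficacy 56≥56 — dominates P2.
Others (P1, P3, P4, P5, P6, P7, P8, P10, P11) are each worse than P2 on at least one objective.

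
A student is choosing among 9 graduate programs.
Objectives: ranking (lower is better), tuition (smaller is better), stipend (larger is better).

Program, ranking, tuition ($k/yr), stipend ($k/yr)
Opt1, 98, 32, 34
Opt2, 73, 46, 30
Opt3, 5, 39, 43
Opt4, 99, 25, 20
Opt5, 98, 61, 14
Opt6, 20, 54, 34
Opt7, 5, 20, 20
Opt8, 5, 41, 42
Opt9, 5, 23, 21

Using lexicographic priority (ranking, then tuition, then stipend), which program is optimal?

Opt7

First minimize ranking: best is 5, kept {Opt3, Opt7, Opt8, Opt9}.
Then minimize tuition: best is 20, kept {Opt7}.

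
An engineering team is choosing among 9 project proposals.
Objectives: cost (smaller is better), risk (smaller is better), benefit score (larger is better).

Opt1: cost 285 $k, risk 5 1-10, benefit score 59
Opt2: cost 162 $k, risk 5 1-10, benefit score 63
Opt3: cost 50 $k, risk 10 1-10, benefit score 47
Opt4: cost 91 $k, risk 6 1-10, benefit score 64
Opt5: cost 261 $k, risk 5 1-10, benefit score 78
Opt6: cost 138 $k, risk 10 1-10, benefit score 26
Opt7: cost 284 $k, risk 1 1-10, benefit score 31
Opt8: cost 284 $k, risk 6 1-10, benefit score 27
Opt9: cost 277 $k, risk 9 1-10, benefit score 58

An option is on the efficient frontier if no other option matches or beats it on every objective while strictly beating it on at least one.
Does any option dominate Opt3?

Opt1: worse on cost (285 vs 50).
Opt2: worse on cost (162 vs 50).
Opt4: worse on cost (91 vs 50).
Opt5: worse on cost (261 vs 50).
Opt6: worse on cost (138 vs 50).
Opt7: worse on cost (284 vs 50).
Opt8: worse on cost (284 vs 50).
Opt9: worse on cost (277 vs 50).
No option is at least as good as Opt3 on every objective and strictly better on one.

No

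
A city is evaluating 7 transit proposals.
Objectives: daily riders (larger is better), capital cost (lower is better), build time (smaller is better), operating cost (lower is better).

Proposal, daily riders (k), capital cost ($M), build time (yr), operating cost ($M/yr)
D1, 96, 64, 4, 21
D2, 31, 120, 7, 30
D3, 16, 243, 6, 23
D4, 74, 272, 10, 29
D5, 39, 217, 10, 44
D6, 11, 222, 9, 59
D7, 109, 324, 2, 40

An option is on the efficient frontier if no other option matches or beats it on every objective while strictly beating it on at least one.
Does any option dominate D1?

No

D2: worse on daily riders (31 vs 96).
D3: worse on daily riders (16 vs 96).
D4: worse on daily riders (74 vs 96).
D5: worse on daily riders (39 vs 96).
D6: worse on daily riders (11 vs 96).
D7: worse on capital cost (324 vs 64).
No option is at least as good as D1 on every objective and strictly better on one.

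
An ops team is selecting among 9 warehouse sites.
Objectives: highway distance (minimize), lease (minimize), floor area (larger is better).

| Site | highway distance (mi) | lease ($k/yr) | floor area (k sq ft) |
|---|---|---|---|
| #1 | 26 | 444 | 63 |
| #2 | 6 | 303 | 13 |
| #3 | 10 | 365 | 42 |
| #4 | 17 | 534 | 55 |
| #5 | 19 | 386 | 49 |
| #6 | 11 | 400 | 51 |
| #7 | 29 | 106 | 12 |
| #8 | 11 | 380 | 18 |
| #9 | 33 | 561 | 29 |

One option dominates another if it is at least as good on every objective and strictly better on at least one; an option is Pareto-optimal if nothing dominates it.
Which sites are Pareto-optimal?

#1: not dominated (best floor area).
#2: not dominated (best highway distance).
#3: not dominated.
#4: not dominated.
#5: not dominated.
#6: not dominated.
#7: not dominated (best lease).
#8: dominated by #3 (highway distance 10≤11, lease 365≤380, floor area 42≥18).
#9: dominated by #1 (highway distance 26≤33, lease 444≤561, floor area 63≥29).

#1, #2, #3, #4, #5, #6, #7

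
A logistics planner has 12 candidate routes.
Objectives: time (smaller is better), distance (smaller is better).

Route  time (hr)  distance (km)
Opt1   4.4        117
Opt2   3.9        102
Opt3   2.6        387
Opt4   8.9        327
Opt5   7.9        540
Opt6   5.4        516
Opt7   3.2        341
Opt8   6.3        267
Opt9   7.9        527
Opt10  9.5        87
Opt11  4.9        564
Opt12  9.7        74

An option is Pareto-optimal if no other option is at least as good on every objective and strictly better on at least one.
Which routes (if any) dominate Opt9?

Opt1: time 4.4≤7.9, distance 117≤527 — dominates Opt9.
Opt2: time 3.9≤7.9, distance 102≤527 — dominates Opt9.
Opt3: time 2.6≤7.9, distance 387≤527 — dominates Opt9.
Opt6: time 5.4≤7.9, distance 516≤527 — dominates Opt9.
Opt7: time 3.2≤7.9, distance 341≤527 — dominates Opt9.
Opt8: time 6.3≤7.9, distance 267≤527 — dominates Opt9.
Others (Opt4, Opt5, Opt10, Opt11, Opt12) are each worse than Opt9 on at least one objective.

Opt1, Opt2, Opt3, Opt6, Opt7, Opt8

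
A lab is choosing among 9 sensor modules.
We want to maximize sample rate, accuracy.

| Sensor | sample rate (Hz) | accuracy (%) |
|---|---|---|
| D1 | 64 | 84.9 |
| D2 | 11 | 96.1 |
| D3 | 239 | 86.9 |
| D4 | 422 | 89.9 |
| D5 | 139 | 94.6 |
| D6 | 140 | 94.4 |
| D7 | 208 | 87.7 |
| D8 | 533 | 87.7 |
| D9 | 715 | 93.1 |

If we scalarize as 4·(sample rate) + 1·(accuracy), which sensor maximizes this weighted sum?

D1: 4·64 + 1·84.9 = 340.9
D2: 4·11 + 1·96.1 = 140.1
D3: 4·239 + 1·86.9 = 1042.9
D4: 4·422 + 1·89.9 = 1777.9
D5: 4·139 + 1·94.6 = 650.6
D6: 4·140 + 1·94.4 = 654.4
D7: 4·208 + 1·87.7 = 919.7
D8: 4·533 + 1·87.7 = 2219.7
D9: 4·715 + 1·93.1 = 2953.1
Highest: D9 at 2953.1.

D9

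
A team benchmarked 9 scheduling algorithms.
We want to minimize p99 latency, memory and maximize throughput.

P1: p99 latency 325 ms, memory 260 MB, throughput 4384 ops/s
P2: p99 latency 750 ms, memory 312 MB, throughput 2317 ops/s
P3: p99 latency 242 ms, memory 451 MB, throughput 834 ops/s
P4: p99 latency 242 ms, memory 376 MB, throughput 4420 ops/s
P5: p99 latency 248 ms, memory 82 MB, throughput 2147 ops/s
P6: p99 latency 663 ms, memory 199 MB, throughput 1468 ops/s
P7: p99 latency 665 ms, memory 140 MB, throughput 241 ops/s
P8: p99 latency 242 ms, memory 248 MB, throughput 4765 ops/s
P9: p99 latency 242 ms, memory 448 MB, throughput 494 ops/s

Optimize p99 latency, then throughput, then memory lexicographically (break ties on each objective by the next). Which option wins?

First minimize p99 latency: best is 242, kept {P3, P4, P8, P9}.
Then maximize throughput: best is 4765, kept {P8}.

P8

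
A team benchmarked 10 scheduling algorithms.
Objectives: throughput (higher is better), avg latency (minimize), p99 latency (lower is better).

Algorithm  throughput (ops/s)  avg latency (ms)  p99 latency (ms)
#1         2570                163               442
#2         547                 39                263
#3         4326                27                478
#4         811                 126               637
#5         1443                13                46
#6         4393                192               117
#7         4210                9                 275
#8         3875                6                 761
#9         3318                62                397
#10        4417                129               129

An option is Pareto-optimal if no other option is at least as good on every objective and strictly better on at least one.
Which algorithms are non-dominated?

#1: dominated by #7 (throughput 4210≥2570, avg latency 9≤163, p99 latency 275≤442).
#2: dominated by #5 (throughput 1443≥547, avg latency 13≤39, p99 latency 46≤263).
#3: not dominated.
#4: dominated by #3 (throughput 4326≥811, avg latency 27≤126, p99 latency 478≤637).
#5: not dominated (best p99 latency).
#6: not dominated.
#7: not dominated.
#8: not dominated (best avg latency).
#9: dominated by #7 (throughput 4210≥3318, avg latency 9≤62, p99 latency 275≤397).
#10: not dominated (best throughput).

#3, #5, #6, #7, #8, #10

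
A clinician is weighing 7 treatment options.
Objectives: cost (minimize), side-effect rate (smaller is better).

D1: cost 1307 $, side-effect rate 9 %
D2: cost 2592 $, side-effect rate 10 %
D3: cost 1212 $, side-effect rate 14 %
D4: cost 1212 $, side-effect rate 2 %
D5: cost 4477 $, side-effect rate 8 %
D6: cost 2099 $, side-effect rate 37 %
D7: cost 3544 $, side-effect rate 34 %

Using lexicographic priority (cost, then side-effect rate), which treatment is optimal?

D4

First minimize cost: best is 1212, kept {D3, D4}.
Then minimize side-effect rate: best is 2, kept {D4}.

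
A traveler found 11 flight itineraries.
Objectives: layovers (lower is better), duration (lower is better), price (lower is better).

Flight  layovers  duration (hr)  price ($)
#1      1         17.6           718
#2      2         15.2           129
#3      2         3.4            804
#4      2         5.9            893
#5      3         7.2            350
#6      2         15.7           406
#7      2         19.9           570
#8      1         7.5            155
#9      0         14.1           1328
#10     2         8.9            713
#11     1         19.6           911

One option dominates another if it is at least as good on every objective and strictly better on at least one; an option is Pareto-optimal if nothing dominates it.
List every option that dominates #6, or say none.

#2: layovers 2≤2, duration 15.2≤15.7, price 129≤406 — dominates #6.
#8: layovers 1≤2, duration 7.5≤15.7, price 155≤406 — dominates #6.
Others (#1, #3, #4, #5, #7, #9, #10, #11) are each worse than #6 on at least one objective.

#2, #8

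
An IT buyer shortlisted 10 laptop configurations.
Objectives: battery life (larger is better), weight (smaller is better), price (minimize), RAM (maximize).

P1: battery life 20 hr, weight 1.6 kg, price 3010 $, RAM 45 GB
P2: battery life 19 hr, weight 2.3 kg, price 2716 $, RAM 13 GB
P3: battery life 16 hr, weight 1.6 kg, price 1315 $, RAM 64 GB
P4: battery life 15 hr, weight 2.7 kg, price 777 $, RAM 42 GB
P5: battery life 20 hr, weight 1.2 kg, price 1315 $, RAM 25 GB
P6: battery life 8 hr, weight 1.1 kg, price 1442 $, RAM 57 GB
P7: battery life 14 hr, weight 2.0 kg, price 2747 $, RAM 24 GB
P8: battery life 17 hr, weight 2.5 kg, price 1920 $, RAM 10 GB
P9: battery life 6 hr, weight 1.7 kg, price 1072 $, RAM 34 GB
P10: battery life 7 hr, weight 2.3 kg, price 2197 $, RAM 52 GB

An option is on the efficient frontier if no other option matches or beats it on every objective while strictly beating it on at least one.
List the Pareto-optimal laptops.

P1: not dominated.
P2: dominated by P5 (battery life 20≥19, weight 1.2≤2.3, price 1315≤2716, RAM 25≥13).
P3: not dominated (best RAM).
P4: not dominated (best price).
P5: not dominated.
P6: not dominated (best weight).
P7: dominated by P3 (battery life 16≥14, weight 1.6≤2.0, price 1315≤2747, RAM 64≥24).
P8: dominated by P5 (battery life 20≥17, weight 1.2≤2.5, price 1315≤1920, RAM 25≥10).
P9: not dominated.
P10: dominated by P3 (battery life 16≥7, weight 1.6≤2.3, price 1315≤2197, RAM 64≥52).

P1, P3, P4, P5, P6, P9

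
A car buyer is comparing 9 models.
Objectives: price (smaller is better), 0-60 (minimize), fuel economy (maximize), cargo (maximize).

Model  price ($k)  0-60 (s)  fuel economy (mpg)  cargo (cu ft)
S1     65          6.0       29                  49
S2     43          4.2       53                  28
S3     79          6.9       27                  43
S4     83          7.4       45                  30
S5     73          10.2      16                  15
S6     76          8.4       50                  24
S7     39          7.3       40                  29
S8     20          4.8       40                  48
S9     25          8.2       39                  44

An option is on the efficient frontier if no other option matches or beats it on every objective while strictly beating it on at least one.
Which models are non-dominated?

S1: not dominated (best cargo).
S2: not dominated (best 0-60).
S3: dominated by S1 (price 65≤79, 0-60 6.0≤6.9, fuel economy 29≥27, cargo 49≥43).
S4: not dominated.
S5: dominated by S1 (price 65≤73, 0-60 6.0≤10.2, fuel economy 29≥16, cargo 49≥15).
S6: dominated by S2 (price 43≤76, 0-60 4.2≤8.4, fuel economy 53≥50, cargo 28≥24).
S7: dominated by S8 (price 20≤39, 0-60 4.8≤7.3, fuel economy 40≥40, cargo 48≥29).
S8: not dominated (best price).
S9: dominated by S8 (price 20≤25, 0-60 4.8≤8.2, fuel economy 40≥39, cargo 48≥44).

S1, S2, S4, S8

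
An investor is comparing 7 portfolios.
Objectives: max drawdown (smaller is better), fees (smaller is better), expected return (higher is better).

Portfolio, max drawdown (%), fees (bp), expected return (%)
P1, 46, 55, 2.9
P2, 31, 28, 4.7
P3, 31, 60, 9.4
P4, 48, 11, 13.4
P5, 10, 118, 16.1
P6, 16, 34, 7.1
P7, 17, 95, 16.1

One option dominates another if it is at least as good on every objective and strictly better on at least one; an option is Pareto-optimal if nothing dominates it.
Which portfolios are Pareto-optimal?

P1: dominated by P2 (max drawdown 31≤46, fees 28≤55, expected return 4.7≥2.9).
P2: not dominated.
P3: not dominated.
P4: not dominated (best fees).
P5: not dominated (best max drawdown).
P6: not dominated.
P7: not dominated.

P2, P3, P4, P5, P6, P7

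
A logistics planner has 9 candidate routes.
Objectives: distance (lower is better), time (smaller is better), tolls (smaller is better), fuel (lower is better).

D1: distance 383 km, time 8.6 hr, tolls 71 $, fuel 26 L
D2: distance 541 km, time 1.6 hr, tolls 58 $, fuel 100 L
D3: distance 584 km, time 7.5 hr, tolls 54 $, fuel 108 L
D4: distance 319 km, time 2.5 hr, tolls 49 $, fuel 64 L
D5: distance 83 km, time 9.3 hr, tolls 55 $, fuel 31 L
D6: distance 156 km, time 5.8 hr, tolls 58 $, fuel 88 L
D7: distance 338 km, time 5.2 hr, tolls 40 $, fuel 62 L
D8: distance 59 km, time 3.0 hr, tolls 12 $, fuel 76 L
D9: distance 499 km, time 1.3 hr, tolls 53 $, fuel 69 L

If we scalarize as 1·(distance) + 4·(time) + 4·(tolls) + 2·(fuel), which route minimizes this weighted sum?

D1: 1·383 + 4·8.6 + 4·71 + 2·26 = 753.4
D2: 1·541 + 4·1.6 + 4·58 + 2·100 = 979.4
D3: 1·584 + 4·7.5 + 4·54 + 2·108 = 1046.0
D4: 1·319 + 4·2.5 + 4·49 + 2·64 = 653.0
D5: 1·83 + 4·9.3 + 4·55 + 2·31 = 402.2
D6: 1·156 + 4·5.8 + 4·58 + 2·88 = 587.2
D7: 1·338 + 4·5.2 + 4·40 + 2·62 = 642.8
D8: 1·59 + 4·3.0 + 4·12 + 2·76 = 271.0
D9: 1·499 + 4·1.3 + 4·53 + 2·69 = 854.2
Lowest: D8 at 271.0.

D8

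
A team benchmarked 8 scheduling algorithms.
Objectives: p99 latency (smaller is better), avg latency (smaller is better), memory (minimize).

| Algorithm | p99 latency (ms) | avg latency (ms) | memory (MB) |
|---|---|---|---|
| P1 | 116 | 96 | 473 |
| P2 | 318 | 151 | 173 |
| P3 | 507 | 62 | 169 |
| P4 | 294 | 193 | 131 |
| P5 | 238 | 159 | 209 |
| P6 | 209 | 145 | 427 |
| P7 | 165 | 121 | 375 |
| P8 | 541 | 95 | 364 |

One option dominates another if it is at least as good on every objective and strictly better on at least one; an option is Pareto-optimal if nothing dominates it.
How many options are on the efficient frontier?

P1: not dominated (best p99 latency).
P2: not dominated.
P3: not dominated (best avg latency).
P4: not dominated (best memory).
P5: not dominated.
P6: dominated by P7 (p99 latency 165≤209, avg latency 121≤145, memory 375≤427).
P7: not dominated.
P8: dominated by P3 (p99 latency 507≤541, avg latency 62≤95, memory 169≤364).
Pareto-optimal: P1, P2, P3, P4, P5, P7 → 6.

6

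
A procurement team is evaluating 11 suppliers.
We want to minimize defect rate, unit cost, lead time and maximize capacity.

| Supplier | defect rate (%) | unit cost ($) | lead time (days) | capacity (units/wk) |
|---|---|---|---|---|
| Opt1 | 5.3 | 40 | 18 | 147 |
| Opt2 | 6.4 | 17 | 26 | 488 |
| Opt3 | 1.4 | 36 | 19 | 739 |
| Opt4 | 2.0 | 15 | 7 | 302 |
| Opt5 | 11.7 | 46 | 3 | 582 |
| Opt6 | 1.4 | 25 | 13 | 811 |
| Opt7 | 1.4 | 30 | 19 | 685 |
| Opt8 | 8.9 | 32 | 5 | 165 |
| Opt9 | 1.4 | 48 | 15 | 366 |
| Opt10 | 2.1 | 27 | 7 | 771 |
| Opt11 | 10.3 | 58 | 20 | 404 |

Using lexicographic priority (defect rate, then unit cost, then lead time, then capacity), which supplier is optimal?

Opt6

First minimize defect rate: best is 1.4, kept {Opt3, Opt6, Opt7, Opt9}.
Then minimize unit cost: best is 25, kept {Opt6}.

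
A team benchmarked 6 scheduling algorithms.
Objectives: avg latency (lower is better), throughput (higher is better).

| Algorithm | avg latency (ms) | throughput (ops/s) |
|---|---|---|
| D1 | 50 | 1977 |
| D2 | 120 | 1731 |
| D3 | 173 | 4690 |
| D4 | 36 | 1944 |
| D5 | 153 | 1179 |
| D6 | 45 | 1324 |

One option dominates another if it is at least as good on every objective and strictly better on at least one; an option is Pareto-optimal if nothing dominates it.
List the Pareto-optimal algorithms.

D1, D3, D4

D1: not dominated.
D2: dominated by D1 (avg latency 50≤120, throughput 1977≥1731).
D3: not dominated (best throughput).
D4: not dominated (best avg latency).
D5: dominated by D1 (avg latency 50≤153, throughput 1977≥1179).
D6: dominated by D4 (avg latency 36≤45, throughput 1944≥1324).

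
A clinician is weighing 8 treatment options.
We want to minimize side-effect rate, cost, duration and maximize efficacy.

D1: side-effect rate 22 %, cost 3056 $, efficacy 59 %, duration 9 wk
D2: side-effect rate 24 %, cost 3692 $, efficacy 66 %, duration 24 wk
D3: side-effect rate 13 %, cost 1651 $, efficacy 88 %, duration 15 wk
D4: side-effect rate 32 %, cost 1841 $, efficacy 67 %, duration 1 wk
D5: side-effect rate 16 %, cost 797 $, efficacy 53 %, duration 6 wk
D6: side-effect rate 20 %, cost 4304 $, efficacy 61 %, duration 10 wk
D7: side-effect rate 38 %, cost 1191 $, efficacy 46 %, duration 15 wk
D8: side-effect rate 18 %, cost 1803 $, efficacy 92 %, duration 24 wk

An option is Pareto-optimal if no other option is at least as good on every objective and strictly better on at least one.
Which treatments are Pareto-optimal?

D1: not dominated.
D2: dominated by D3 (side-effect rate 13≤24, cost 1651≤3692, efficacy 88≥66, duration 15≤24).
D3: not dominated (best side-effect rate).
D4: not dominated (best duration).
D5: not dominated (best cost).
D6: not dominated.
D7: dominated by D5 (side-effect rate 16≤38, cost 797≤1191, efficacy 53≥46, duration 6≤15).
D8: not dominated (best efficacy).

D1, D3, D4, D5, D6, D8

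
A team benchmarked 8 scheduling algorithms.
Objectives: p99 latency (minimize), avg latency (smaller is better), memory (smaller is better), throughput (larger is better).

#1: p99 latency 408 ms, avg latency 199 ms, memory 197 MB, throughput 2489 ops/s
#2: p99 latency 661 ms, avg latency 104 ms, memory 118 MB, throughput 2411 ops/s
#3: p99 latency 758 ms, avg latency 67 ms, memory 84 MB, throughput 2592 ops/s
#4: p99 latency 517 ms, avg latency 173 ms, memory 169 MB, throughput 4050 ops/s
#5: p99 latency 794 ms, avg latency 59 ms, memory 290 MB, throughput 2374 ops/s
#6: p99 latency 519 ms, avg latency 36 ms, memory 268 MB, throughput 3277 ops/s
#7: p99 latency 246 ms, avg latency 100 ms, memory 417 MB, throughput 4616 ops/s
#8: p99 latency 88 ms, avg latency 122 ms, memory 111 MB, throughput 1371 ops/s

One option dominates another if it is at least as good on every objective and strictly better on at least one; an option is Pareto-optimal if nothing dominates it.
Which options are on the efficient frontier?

#1, #2, #3, #4, #6, #7, #8

#1: not dominated.
#2: not dominated.
#3: not dominated (best memory).
#4: not dominated.
#5: dominated by #6 (p99 latency 519≤794, avg latency 36≤59, memory 268≤290, throughput 3277≥2374).
#6: not dominated (best avg latency).
#7: not dominated (best throughput).
#8: not dominated (best p99 latency).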